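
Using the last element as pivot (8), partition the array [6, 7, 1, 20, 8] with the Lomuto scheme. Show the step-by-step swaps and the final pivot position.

Lomuto partition with pivot = 8:

Initial array: [6, 7, 1, 20, 8]

arr[0]=6 <= 8: swap with position 0, array becomes [6, 7, 1, 20, 8]
arr[1]=7 <= 8: swap with position 1, array becomes [6, 7, 1, 20, 8]
arr[2]=1 <= 8: swap with position 2, array becomes [6, 7, 1, 20, 8]
arr[3]=20 > 8: no swap

Place pivot at position 3: [6, 7, 1, 8, 20]
Pivot position: 3

After partitioning with pivot 8, the array becomes [6, 7, 1, 8, 20]. The pivot is placed at index 3. All elements to the left of the pivot are <= 8, and all elements to the right are > 8.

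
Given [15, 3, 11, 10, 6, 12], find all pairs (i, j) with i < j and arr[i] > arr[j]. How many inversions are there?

Finding inversions in [15, 3, 11, 10, 6, 12]:

(0, 1): arr[0]=15 > arr[1]=3
(0, 2): arr[0]=15 > arr[2]=11
(0, 3): arr[0]=15 > arr[3]=10
(0, 4): arr[0]=15 > arr[4]=6
(0, 5): arr[0]=15 > arr[5]=12
(2, 3): arr[2]=11 > arr[3]=10
(2, 4): arr[2]=11 > arr[4]=6
(3, 4): arr[3]=10 > arr[4]=6

Total inversions: 8

The array has 8 inversion(s): (0,1), (0,2), (0,3), (0,4), (0,5), (2,3), (2,4), (3,4). Each pair (i,j) satisfies i < j and arr[i] > arr[j].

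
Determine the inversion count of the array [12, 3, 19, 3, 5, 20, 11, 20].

Finding inversions in [12, 3, 19, 3, 5, 20, 11, 20]:

(0, 1): arr[0]=12 > arr[1]=3
(0, 3): arr[0]=12 > arr[3]=3
(0, 4): arr[0]=12 > arr[4]=5
(0, 6): arr[0]=12 > arr[6]=11
(2, 3): arr[2]=19 > arr[3]=3
(2, 4): arr[2]=19 > arr[4]=5
(2, 6): arr[2]=19 > arr[6]=11
(5, 6): arr[5]=20 > arr[6]=11

Total inversions: 8

The array has 8 inversion(s): (0,1), (0,3), (0,4), (0,6), (2,3), (2,4), (2,6), (5,6). Each pair (i,j) satisfies i < j and arr[i] > arr[j].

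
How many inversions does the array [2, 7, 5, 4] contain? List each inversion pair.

Finding inversions in [2, 7, 5, 4]:

(1, 2): arr[1]=7 > arr[2]=5
(1, 3): arr[1]=7 > arr[3]=4
(2, 3): arr[2]=5 > arr[3]=4

Total inversions: 3

The array has 3 inversion(s): (1,2), (1,3), (2,3). Each pair (i,j) satisfies i < j and arr[i] > arr[j].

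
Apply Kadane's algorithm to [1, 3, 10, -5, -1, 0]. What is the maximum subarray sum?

Using Kadane's algorithm on [1, 3, 10, -5, -1, 0]:

Scanning through the array:
Position 1 (value 3): max_ending_here = 4, max_so_far = 4
Position 2 (value 10): max_ending_here = 14, max_so_far = 14
Position 3 (value -5): max_ending_here = 9, max_so_far = 14
Position 4 (value -1): max_ending_here = 8, max_so_far = 14
Position 5 (value 0): max_ending_here = 8, max_so_far = 14

Maximum subarray: [1, 3, 10]
Maximum sum: 14

The maximum subarray is [1, 3, 10] with sum 14. This subarray runs from index 0 to index 2.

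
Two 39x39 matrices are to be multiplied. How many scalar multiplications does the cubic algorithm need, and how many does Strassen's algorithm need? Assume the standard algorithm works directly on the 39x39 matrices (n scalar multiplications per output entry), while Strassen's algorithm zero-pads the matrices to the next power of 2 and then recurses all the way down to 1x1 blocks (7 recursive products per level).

Matrix multiplication for 39x39 matrices:

Strassen's algorithm requires power-of-2 dimensions. Pad 39x39 to 64x64 (next power of 2).

Standard algorithm: 39^3 = 59319 multiplications
Strassen's algorithm: 7^(log2(64)) = 7^6 = 117649 multiplications
Difference: 59319 - 117649 = -58330 (Strassen uses MORE here due to padding overhead — for small or just-over-power-of-2 n, padding can outweigh the per-level savings)

Standard: 59319 multiplications (39^3). Strassen: 117649 multiplications (7^6, after padding to 64x64). Strassen reduces 8 recursive multiplications to 7 at each level.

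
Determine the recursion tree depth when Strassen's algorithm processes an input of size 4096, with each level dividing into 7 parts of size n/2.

For divide and conquer with division factor 2:

Problem sizes at each level:
Level 0: 4096
Level 1: 2048
Level 2: 1024
Level 3: 512
Level 4: 256
Level 5: 128
Level 6: 64
Level 7: 32
Level 8: 16
Level 9: 8
Level 10: 4
Level 11: 2
Level 12: 1

The root is level 0 and the size-1 base case is level 12 (the tree spans levels 0 through 12, i.e. 13 levels counting the root), so the depth is the number of divisions: log_2(4096) = 12

The recursion tree depth is log_2(4096) = 12. At each level, the problem size is divided by 2, so it takes 12 divisions to reduce to a base case of size 1. The algorithm makes 7 recursive calls at each level.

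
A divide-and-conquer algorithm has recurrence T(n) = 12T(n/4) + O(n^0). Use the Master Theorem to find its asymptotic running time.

Master Theorem for T(n) = 12T(n/4) + O(n^0):

a = 12, b = 4, c = 0
log_b(a) = log_4(12) = 1.7925

Case 1: c = 0 < log_4(12) = 1.7925
T(n) = O(n^(log_4 12))

For T(n) = 12T(n/4) + O(n^0): log_4(12) = 1.7925. This is Case 1 of the Master Theorem (c < log_b(a), work dominated by leaves), giving O(n^(log_4 12)).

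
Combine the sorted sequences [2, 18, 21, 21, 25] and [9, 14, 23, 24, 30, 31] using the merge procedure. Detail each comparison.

Merging process:

Compare 2 vs 9: take 2 from left. Merged: [2]
Compare 18 vs 9: take 9 from right. Merged: [2, 9]
Compare 18 vs 14: take 14 from right. Merged: [2, 9, 14]
Compare 18 vs 23: take 18 from left. Merged: [2, 9, 14, 18]
Compare 21 vs 23: take 21 from left. Merged: [2, 9, 14, 18, 21]
Compare 21 vs 23: take 21 from left. Merged: [2, 9, 14, 18, 21, 21]
Compare 25 vs 23: take 23 from right. Merged: [2, 9, 14, 18, 21, 21, 23]
Compare 25 vs 24: take 24 from right. Merged: [2, 9, 14, 18, 21, 21, 23, 24]
Compare 25 vs 30: take 25 from left. Merged: [2, 9, 14, 18, 21, 21, 23, 24, 25]
Append remaining from right: [30, 31]. Merged: [2, 9, 14, 18, 21, 21, 23, 24, 25, 30, 31]

Final merged array: [2, 9, 14, 18, 21, 21, 23, 24, 25, 30, 31]
Total comparisons: 9

The merged array is [2, 9, 14, 18, 21, 21, 23, 24, 25, 30, 31], requiring 9 comparisons. The merge step runs in O(n) time where n is the total number of elements.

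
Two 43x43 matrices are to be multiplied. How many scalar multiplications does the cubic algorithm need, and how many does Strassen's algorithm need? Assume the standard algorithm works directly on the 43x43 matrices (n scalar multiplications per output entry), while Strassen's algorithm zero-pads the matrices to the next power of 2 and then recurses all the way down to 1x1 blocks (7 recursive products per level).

Matrix multiplication for 43x43 matrices:

Strassen's algorithm requires power-of-2 dimensions. Pad 43x43 to 64x64 (next power of 2).

Standard algorithm: 43^3 = 79507 multiplications
Strassen's algorithm: 7^(log2(64)) = 7^6 = 117649 multiplications
Difference: 79507 - 117649 = -38142 (Strassen uses MORE here due to padding overhead — for small or just-over-power-of-2 n, padding can outweigh the per-level savings)

Standard: 79507 multiplications (43^3). Strassen: 117649 multiplications (7^6, after padding to 64x64). Strassen reduces 8 recursive multiplications to 7 at each level.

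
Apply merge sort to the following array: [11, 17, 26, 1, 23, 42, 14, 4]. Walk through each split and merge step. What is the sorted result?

Merge sort trace:

Split: [11, 17, 26, 1, 23, 42, 14, 4] -> [11, 17, 26, 1] and [23, 42, 14, 4]
  Split: [11, 17, 26, 1] -> [11, 17] and [26, 1]
    Split: [11, 17] -> [11] and [17]
    Merge: [11] + [17] -> [11, 17]
    Split: [26, 1] -> [26] and [1]
    Merge: [26] + [1] -> [1, 26]
  Merge: [11, 17] + [1, 26] -> [1, 11, 17, 26]
  Split: [23, 42, 14, 4] -> [23, 42] and [14, 4]
    Split: [23, 42] -> [23] and [42]
    Merge: [23] + [42] -> [23, 42]
    Split: [14, 4] -> [14] and [4]
    Merge: [14] + [4] -> [4, 14]
  Merge: [23, 42] + [4, 14] -> [4, 14, 23, 42]
Merge: [1, 11, 17, 26] + [4, 14, 23, 42] -> [1, 4, 11, 14, 17, 23, 26, 42]

Final sorted array: [1, 4, 11, 14, 17, 23, 26, 42]

The merge sort proceeds by recursively splitting the array and merging sorted halves.
After all merges, the sorted array is [1, 4, 11, 14, 17, 23, 26, 42].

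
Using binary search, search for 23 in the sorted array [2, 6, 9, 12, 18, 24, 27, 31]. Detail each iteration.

Binary search for 23 in [2, 6, 9, 12, 18, 24, 27, 31]:

lo=0, hi=7, mid=3, arr[mid]=12 -> 12 < 23, search right half
lo=4, hi=7, mid=5, arr[mid]=24 -> 24 > 23, search left half
lo=4, hi=4, mid=4, arr[mid]=18 -> 18 < 23, search right half
lo=5 > hi=4, target 23 not found

Binary search determines that 23 is not in the array after 3 comparisons. The search space was exhausted without finding the target.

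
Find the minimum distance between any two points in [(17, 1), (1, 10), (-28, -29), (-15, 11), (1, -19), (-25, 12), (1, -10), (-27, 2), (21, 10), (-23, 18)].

Computing all pairwise distances among 10 points:

d((17, 1), (1, 10)) = 18.3576
d((17, 1), (-28, -29)) = 54.0833
d((17, 1), (-15, 11)) = 33.5261
d((17, 1), (1, -19)) = 25.6125
d((17, 1), (-25, 12)) = 43.4166
d((17, 1), (1, -10)) = 19.4165
d((17, 1), (-27, 2)) = 44.0114
d((17, 1), (21, 10)) = 9.8489
d((17, 1), (-23, 18)) = 43.4626
d((1, 10), (-28, -29)) = 48.6004
d((1, 10), (-15, 11)) = 16.0312
d((1, 10), (1, -19)) = 29.0
d((1, 10), (-25, 12)) = 26.0768
d((1, 10), (1, -10)) = 20.0
d((1, 10), (-27, 2)) = 29.1204
d((1, 10), (21, 10)) = 20.0
d((1, 10), (-23, 18)) = 25.2982
d((-28, -29), (-15, 11)) = 42.0595
d((-28, -29), (1, -19)) = 30.6757
d((-28, -29), (-25, 12)) = 41.1096
d((-28, -29), (1, -10)) = 34.6699
d((-28, -29), (-27, 2)) = 31.0161
d((-28, -29), (21, 10)) = 62.6259
d((-28, -29), (-23, 18)) = 47.2652
d((-15, 11), (1, -19)) = 34.0
d((-15, 11), (-25, 12)) = 10.0499
d((-15, 11), (1, -10)) = 26.4008
d((-15, 11), (-27, 2)) = 15.0
d((-15, 11), (21, 10)) = 36.0139
d((-15, 11), (-23, 18)) = 10.6301
d((1, -19), (-25, 12)) = 40.4599
d((1, -19), (1, -10)) = 9.0
d((1, -19), (-27, 2)) = 35.0
d((1, -19), (21, 10)) = 35.2278
d((1, -19), (-23, 18)) = 44.1022
d((-25, 12), (1, -10)) = 34.0588
d((-25, 12), (-27, 2)) = 10.198
d((-25, 12), (21, 10)) = 46.0435
d((-25, 12), (-23, 18)) = 6.3246 <-- minimum
d((1, -10), (-27, 2)) = 30.4631
d((1, -10), (21, 10)) = 28.2843
d((1, -10), (-23, 18)) = 36.8782
d((-27, 2), (21, 10)) = 48.6621
d((-27, 2), (-23, 18)) = 16.4924
d((21, 10), (-23, 18)) = 44.7214

Closest pair: (-25, 12) and (-23, 18) with distance 6.3246

The closest pair is (-25, 12) and (-23, 18) with Euclidean distance 6.3246. For 10 points, brute-force pairwise comparison is shown above. For large n, the divide-and-conquer algorithm (sort by x, recurse on halves, check the dividing strip) achieves O(n log n).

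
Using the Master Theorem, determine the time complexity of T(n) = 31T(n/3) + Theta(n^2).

Master Theorem for T(n) = 31T(n/3) + O(n^2):

a = 31, b = 3, c = 2
log_b(a) = log_3(31) = 3.1257

Case 1: c = 2 < log_3(31) = 3.1257
T(n) = O(n^(log_3 31))

For T(n) = 31T(n/3) + O(n^2): log_3(31) = 3.1257. This is Case 1 of the Master Theorem (c < log_b(a), work dominated by leaves), giving O(n^(log_3 31)).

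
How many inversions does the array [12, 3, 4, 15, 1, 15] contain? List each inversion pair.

Finding inversions in [12, 3, 4, 15, 1, 15]:

(0, 1): arr[0]=12 > arr[1]=3
(0, 2): arr[0]=12 > arr[2]=4
(0, 4): arr[0]=12 > arr[4]=1
(1, 4): arr[1]=3 > arr[4]=1
(2, 4): arr[2]=4 > arr[4]=1
(3, 4): arr[3]=15 > arr[4]=1

Total inversions: 6

The array has 6 inversion(s): (0,1), (0,2), (0,4), (1,4), (2,4), (3,4). Each pair (i,j) satisfies i < j and arr[i] > arr[j].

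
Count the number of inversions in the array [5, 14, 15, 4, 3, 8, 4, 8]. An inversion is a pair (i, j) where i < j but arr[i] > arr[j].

Finding inversions in [5, 14, 15, 4, 3, 8, 4, 8]:

(0, 3): arr[0]=5 > arr[3]=4
(0, 4): arr[0]=5 > arr[4]=3
(0, 6): arr[0]=5 > arr[6]=4
(1, 3): arr[1]=14 > arr[3]=4
(1, 4): arr[1]=14 > arr[4]=3
(1, 5): arr[1]=14 > arr[5]=8
(1, 6): arr[1]=14 > arr[6]=4
(1, 7): arr[1]=14 > arr[7]=8
(2, 3): arr[2]=15 > arr[3]=4
(2, 4): arr[2]=15 > arr[4]=3
(2, 5): arr[2]=15 > arr[5]=8
(2, 6): arr[2]=15 > arr[6]=4
(2, 7): arr[2]=15 > arr[7]=8
(3, 4): arr[3]=4 > arr[4]=3
(5, 6): arr[5]=8 > arr[6]=4

Total inversions: 15

The array has 15 inversion(s): (0,3), (0,4), (0,6), (1,3), (1,4), (1,5), (1,6), (1,7), (2,3), (2,4), (2,5), (2,6), (2,7), (3,4), (5,6). Each pair (i,j) satisfies i < j and arr[i] > arr[j].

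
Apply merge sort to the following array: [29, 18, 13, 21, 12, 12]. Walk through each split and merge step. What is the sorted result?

Merge sort trace:

Split: [29, 18, 13, 21, 12, 12] -> [29, 18, 13] and [21, 12, 12]
  Split: [29, 18, 13] -> [29] and [18, 13]
    Split: [18, 13] -> [18] and [13]
    Merge: [18] + [13] -> [13, 18]
  Merge: [29] + [13, 18] -> [13, 18, 29]
  Split: [21, 12, 12] -> [21] and [12, 12]
    Split: [12, 12] -> [12] and [12]
    Merge: [12] + [12] -> [12, 12]
  Merge: [21] + [12, 12] -> [12, 12, 21]
Merge: [13, 18, 29] + [12, 12, 21] -> [12, 12, 13, 18, 21, 29]

Final sorted array: [12, 12, 13, 18, 21, 29]

The merge sort proceeds by recursively splitting the array and merging sorted halves.
After all merges, the sorted array is [12, 12, 13, 18, 21, 29].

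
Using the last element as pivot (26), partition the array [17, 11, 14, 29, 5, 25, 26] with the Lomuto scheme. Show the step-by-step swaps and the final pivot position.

Lomuto partition with pivot = 26:

Initial array: [17, 11, 14, 29, 5, 25, 26]

arr[0]=17 <= 26: swap with position 0, array becomes [17, 11, 14, 29, 5, 25, 26]
arr[1]=11 <= 26: swap with position 1, array becomes [17, 11, 14, 29, 5, 25, 26]
arr[2]=14 <= 26: swap with position 2, array becomes [17, 11, 14, 29, 5, 25, 26]
arr[3]=29 > 26: no swap
arr[4]=5 <= 26: swap with position 3, array becomes [17, 11, 14, 5, 29, 25, 26]
arr[5]=25 <= 26: swap with position 4, array becomes [17, 11, 14, 5, 25, 29, 26]

Place pivot at position 5: [17, 11, 14, 5, 25, 26, 29]
Pivot position: 5

After partitioning with pivot 26, the array becomes [17, 11, 14, 5, 25, 26, 29]. The pivot is placed at index 5. All elements to the left of the pivot are <= 26, and all elements to the right are > 26.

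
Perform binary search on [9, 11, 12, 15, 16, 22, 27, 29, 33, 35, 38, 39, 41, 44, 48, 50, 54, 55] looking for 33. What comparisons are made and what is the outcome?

Binary search for 33 in [9, 11, 12, 15, 16, 22, 27, 29, 33, 35, 38, 39, 41, 44, 48, 50, 54, 55]:

lo=0, hi=17, mid=8, arr[mid]=33 -> Found target at index 8!

Binary search finds 33 at index 8 after 1 comparisons. The search repeatedly halves the search space by comparing with the middle element.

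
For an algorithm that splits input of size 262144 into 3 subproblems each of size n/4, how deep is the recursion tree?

For divide and conquer with division factor 4:

Problem sizes at each level:
Level 0: 262144
Level 1: 65536
Level 2: 16384
Level 3: 4096
Level 4: 1024
Level 5: 256
Level 6: 64
Level 7: 16
Level 8: 4
Level 9: 1

The root is level 0 and the size-1 base case is level 9 (the tree spans levels 0 through 9, i.e. 10 levels counting the root), so the depth is the number of divisions: log_4(262144) = 9

The recursion tree depth is log_4(262144) = 9. At each level, the problem size is divided by 4, so it takes 9 divisions to reduce to a base case of size 1. The algorithm makes 3 recursive calls at each level.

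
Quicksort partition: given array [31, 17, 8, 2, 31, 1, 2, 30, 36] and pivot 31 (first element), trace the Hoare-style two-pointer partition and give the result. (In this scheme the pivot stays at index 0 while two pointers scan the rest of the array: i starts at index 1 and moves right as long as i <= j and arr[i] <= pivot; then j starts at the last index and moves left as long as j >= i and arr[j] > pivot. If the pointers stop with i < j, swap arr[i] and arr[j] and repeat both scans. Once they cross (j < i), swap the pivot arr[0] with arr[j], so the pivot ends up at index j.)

Hoare-style two-pointer partition with pivot = 31:

Initial array: [31, 17, 8, 2, 31, 1, 2, 30, 36]

Pointers start at i = 1, j = 8.
i ends at 8, j ends at 7: the pointers have crossed (j < i), so scanning stops.

Swap pivot arr[0] with arr[7] to place pivot at position 7: [30, 17, 8, 2, 31, 1, 2, 31, 36]
Pivot position: 7

After partitioning with pivot 31, the array becomes [30, 17, 8, 2, 31, 1, 2, 31, 36]. The pivot is placed at index 7. All elements to the left of the pivot are <= 31, and all elements to the right are > 31.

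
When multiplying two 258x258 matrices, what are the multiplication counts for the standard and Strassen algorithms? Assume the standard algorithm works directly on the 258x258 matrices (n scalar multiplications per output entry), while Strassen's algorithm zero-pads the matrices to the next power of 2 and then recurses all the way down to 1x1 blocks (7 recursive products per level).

Matrix multiplication for 258x258 matrices:

Strassen's algorithm requires power-of-2 dimensions. Pad 258x258 to 512x512 (next power of 2).

Standard algorithm: 258^3 = 17173512 multiplications
Strassen's algorithm: 7^(log2(512)) = 7^9 = 40353607 multiplications
Difference: 17173512 - 40353607 = -23180095 (Strassen uses MORE here due to padding overhead — for small or just-over-power-of-2 n, padding can outweigh the per-level savings)

Standard: 17173512 multiplications (258^3). Strassen: 40353607 multiplications (7^9, after padding to 512x512). Strassen reduces 8 recursive multiplications to 7 at each level.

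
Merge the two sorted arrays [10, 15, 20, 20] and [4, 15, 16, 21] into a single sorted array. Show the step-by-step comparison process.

Merging process:

Compare 10 vs 4: take 4 from right. Merged: [4]
Compare 10 vs 15: take 10 from left. Merged: [4, 10]
Compare 15 vs 15: take 15 from left. Merged: [4, 10, 15]
Compare 20 vs 15: take 15 from right. Merged: [4, 10, 15, 15]
Compare 20 vs 16: take 16 from right. Merged: [4, 10, 15, 15, 16]
Compare 20 vs 21: take 20 from left. Merged: [4, 10, 15, 15, 16, 20]
Compare 20 vs 21: take 20 from left. Merged: [4, 10, 15, 15, 16, 20, 20]
Append remaining from right: [21]. Merged: [4, 10, 15, 15, 16, 20, 20, 21]

Final merged array: [4, 10, 15, 15, 16, 20, 20, 21]
Total comparisons: 7

The merged array is [4, 10, 15, 15, 16, 20, 20, 21], requiring 7 comparisons. The merge step runs in O(n) time where n is the total number of elements.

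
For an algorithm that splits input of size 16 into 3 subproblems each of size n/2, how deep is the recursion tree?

For divide and conquer with division factor 2:

Problem sizes at each level:
Level 0: 16
Level 1: 8
Level 2: 4
Level 3: 2
Level 4: 1

The root is level 0 and the size-1 base case is level 4 (the tree spans levels 0 through 4, i.e. 5 levels counting the root), so the depth is the number of divisions: log_2(16) = 4

The recursion tree depth is log_2(16) = 4. At each level, the problem size is divided by 2, so it takes 4 divisions to reduce to a base case of size 1. The algorithm makes 3 recursive calls at each level.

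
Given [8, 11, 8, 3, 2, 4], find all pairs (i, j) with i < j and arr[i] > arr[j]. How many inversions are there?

Finding inversions in [8, 11, 8, 3, 2, 4]:

(0, 3): arr[0]=8 > arr[3]=3
(0, 4): arr[0]=8 > arr[4]=2
(0, 5): arr[0]=8 > arr[5]=4
(1, 2): arr[1]=11 > arr[2]=8
(1, 3): arr[1]=11 > arr[3]=3
(1, 4): arr[1]=11 > arr[4]=2
(1, 5): arr[1]=11 > arr[5]=4
(2, 3): arr[2]=8 > arr[3]=3
(2, 4): arr[2]=8 > arr[4]=2
(2, 5): arr[2]=8 > arr[5]=4
(3, 4): arr[3]=3 > arr[4]=2

Total inversions: 11

The array has 11 inversion(s): (0,3), (0,4), (0,5), (1,2), (1,3), (1,4), (1,5), (2,3), (2,4), (2,5), (3,4). Each pair (i,j) satisfies i < j and arr[i] > arr[j].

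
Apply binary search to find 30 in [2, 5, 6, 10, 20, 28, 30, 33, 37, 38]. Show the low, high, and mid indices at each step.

Binary search for 30 in [2, 5, 6, 10, 20, 28, 30, 33, 37, 38]:

lo=0, hi=9, mid=4, arr[mid]=20 -> 20 < 30, search right half
lo=5, hi=9, mid=7, arr[mid]=33 -> 33 > 30, search left half
lo=5, hi=6, mid=5, arr[mid]=28 -> 28 < 30, search right half
lo=6, hi=6, mid=6, arr[mid]=30 -> Found target at index 6!

Binary search finds 30 at index 6 after 4 comparisons. The search repeatedly halves the search space by comparing with the middle element.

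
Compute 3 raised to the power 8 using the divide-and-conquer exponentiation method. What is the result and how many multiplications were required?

Computing 3^8 by squaring (build up from 3^1; each line after the first costs one multiplication):

3^1 = 3
3^2 = (3^1)^2 = 3^2 = 9
3^4 = (3^2)^2 = 9^2 = 81
3^8 = (3^4)^2 = 81^2 = 6561

Result: 6561
Multiplications needed: 3 (3 lines after 3^1)

3^8 = 6561. Using exponentiation by squaring, this requires 3 multiplications. The key idea: if the exponent is even, square the half-power; if odd, multiply by the base once.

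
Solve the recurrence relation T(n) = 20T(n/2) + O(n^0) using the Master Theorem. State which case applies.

Master Theorem for T(n) = 20T(n/2) + O(n^0):

a = 20, b = 2, c = 0
log_b(a) = log_2(20) = 4.3219

Case 1: c = 0 < log_2(20) = 4.3219
T(n) = O(n^(log_2 20))

For T(n) = 20T(n/2) + O(n^0): log_2(20) = 4.3219. This is Case 1 of the Master Theorem (c < log_b(a), work dominated by leaves), giving O(n^(log_2 20)).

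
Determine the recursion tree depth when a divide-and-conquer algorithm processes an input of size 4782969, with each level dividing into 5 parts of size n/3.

For divide and conquer with division factor 3:

Problem sizes at each level:
Level 0: 4782969
Level 1: 1594323
Level 2: 531441
Level 3: 177147
Level 4: 59049
Level 5: 19683
Level 6: 6561
Level 7: 2187
Level 8: 729
Level 9: 243
Level 10: 81
Level 11: 27
Level 12: 9
Level 13: 3
Level 14: 1

The root is level 0 and the size-1 base case is level 14 (the tree spans levels 0 through 14, i.e. 15 levels counting the root), so the depth is the number of divisions: log_3(4782969) = 14

The recursion tree depth is log_3(4782969) = 14. At each level, the problem size is divided by 3, so it takes 14 divisions to reduce to a base case of size 1. The algorithm makes 5 recursive calls at each level.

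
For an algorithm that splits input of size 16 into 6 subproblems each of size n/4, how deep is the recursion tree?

For divide and conquer with division factor 4:

Problem sizes at each level:
Level 0: 16
Level 1: 4
Level 2: 1

The root is level 0 and the size-1 base case is level 2 (the tree spans levels 0 through 2, i.e. 3 levels counting the root), so the depth is the number of divisions: log_4(16) = 2

The recursion tree depth is log_4(16) = 2. At each level, the problem size is divided by 4, so it takes 2 divisions to reduce to a base case of size 1. The algorithm makes 6 recursive calls at each level.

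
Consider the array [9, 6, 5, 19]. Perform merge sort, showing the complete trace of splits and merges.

Merge sort trace:

Split: [9, 6, 5, 19] -> [9, 6] and [5, 19]
  Split: [9, 6] -> [9] and [6]
  Merge: [9] + [6] -> [6, 9]
  Split: [5, 19] -> [5] and [19]
  Merge: [5] + [19] -> [5, 19]
Merge: [6, 9] + [5, 19] -> [5, 6, 9, 19]

Final sorted array: [5, 6, 9, 19]

The merge sort proceeds by recursively splitting the array and merging sorted halves.
After all merges, the sorted array is [5, 6, 9, 19].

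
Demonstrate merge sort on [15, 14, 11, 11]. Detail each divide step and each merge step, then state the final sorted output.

Merge sort trace:

Split: [15, 14, 11, 11] -> [15, 14] and [11, 11]
  Split: [15, 14] -> [15] and [14]
  Merge: [15] + [14] -> [14, 15]
  Split: [11, 11] -> [11] and [11]
  Merge: [11] + [11] -> [11, 11]
Merge: [14, 15] + [11, 11] -> [11, 11, 14, 15]

Final sorted array: [11, 11, 14, 15]

The merge sort proceeds by recursively splitting the array and merging sorted halves.
After all merges, the sorted array is [11, 11, 14, 15].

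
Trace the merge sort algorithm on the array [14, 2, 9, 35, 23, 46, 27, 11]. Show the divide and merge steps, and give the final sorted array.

Merge sort trace:

Split: [14, 2, 9, 35, 23, 46, 27, 11] -> [14, 2, 9, 35] and [23, 46, 27, 11]
  Split: [14, 2, 9, 35] -> [14, 2] and [9, 35]
    Split: [14, 2] -> [14] and [2]
    Merge: [14] + [2] -> [2, 14]
    Split: [9, 35] -> [9] and [35]
    Merge: [9] + [35] -> [9, 35]
  Merge: [2, 14] + [9, 35] -> [2, 9, 14, 35]
  Split: [23, 46, 27, 11] -> [23, 46] and [27, 11]
    Split: [23, 46] -> [23] and [46]
    Merge: [23] + [46] -> [23, 46]
    Split: [27, 11] -> [27] and [11]
    Merge: [27] + [11] -> [11, 27]
  Merge: [23, 46] + [11, 27] -> [11, 23, 27, 46]
Merge: [2, 9, 14, 35] + [11, 23, 27, 46] -> [2, 9, 11, 14, 23, 27, 35, 46]

Final sorted array: [2, 9, 11, 14, 23, 27, 35, 46]

The merge sort proceeds by recursively splitting the array and merging sorted halves.
After all merges, the sorted array is [2, 9, 11, 14, 23, 27, 35, 46].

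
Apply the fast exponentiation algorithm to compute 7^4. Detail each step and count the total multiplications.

Computing 7^4 by squaring (build up from 7^1; each line after the first costs one multiplication):

7^1 = 7
7^2 = (7^1)^2 = 7^2 = 49
7^4 = (7^2)^2 = 49^2 = 2401

Result: 2401
Multiplications needed: 2 (2 lines after 7^1)

7^4 = 2401. Using exponentiation by squaring, this requires 2 multiplications. The key idea: if the exponent is even, square the half-power; if odd, multiply by the base once.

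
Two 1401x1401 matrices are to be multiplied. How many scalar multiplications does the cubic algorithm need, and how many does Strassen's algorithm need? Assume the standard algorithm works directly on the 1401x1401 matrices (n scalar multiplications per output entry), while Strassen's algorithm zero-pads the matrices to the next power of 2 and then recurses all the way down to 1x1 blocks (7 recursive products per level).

Matrix multiplication for 1401x1401 matrices:

Strassen's algorithm requires power-of-2 dimensions. Pad 1401x1401 to 2048x2048 (next power of 2).

Standard algorithm: 1401^3 = 2749884201 multiplications
Strassen's algorithm: 7^(log2(2048)) = 7^11 = 1977326743 multiplications
Savings: 2749884201 - 1977326743 = 772557458 multiplications

Standard: 2749884201 multiplications (1401^3). Strassen: 1977326743 multiplications (7^11, after padding to 2048x2048). Strassen reduces 8 recursive multiplications to 7 at each level.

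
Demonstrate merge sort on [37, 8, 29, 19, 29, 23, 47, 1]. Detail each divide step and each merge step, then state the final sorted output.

Merge sort trace:

Split: [37, 8, 29, 19, 29, 23, 47, 1] -> [37, 8, 29, 19] and [29, 23, 47, 1]
  Split: [37, 8, 29, 19] -> [37, 8] and [29, 19]
    Split: [37, 8] -> [37] and [8]
    Merge: [37] + [8] -> [8, 37]
    Split: [29, 19] -> [29] and [19]
    Merge: [29] + [19] -> [19, 29]
  Merge: [8, 37] + [19, 29] -> [8, 19, 29, 37]
  Split: [29, 23, 47, 1] -> [29, 23] and [47, 1]
    Split: [29, 23] -> [29] and [23]
    Merge: [29] + [23] -> [23, 29]
    Split: [47, 1] -> [47] and [1]
    Merge: [47] + [1] -> [1, 47]
  Merge: [23, 29] + [1, 47] -> [1, 23, 29, 47]
Merge: [8, 19, 29, 37] + [1, 23, 29, 47] -> [1, 8, 19, 23, 29, 29, 37, 47]

Final sorted array: [1, 8, 19, 23, 29, 29, 37, 47]

The merge sort proceeds by recursively splitting the array and merging sorted halves.
After all merges, the sorted array is [1, 8, 19, 23, 29, 29, 37, 47].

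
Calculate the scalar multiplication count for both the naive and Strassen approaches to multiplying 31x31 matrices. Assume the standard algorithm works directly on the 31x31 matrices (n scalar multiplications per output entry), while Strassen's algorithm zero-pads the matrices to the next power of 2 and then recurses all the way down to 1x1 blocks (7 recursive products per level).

Matrix multiplication for 31x31 matrices:

Strassen's algorithm requires power-of-2 dimensions. Pad 31x31 to 32x32 (next power of 2).

Standard algorithm: 31^3 = 29791 multiplications
Strassen's algorithm: 7^(log2(32)) = 7^5 = 16807 multiplications
Savings: 29791 - 16807 = 12984 multiplications

Standard: 29791 multiplications (31^3). Strassen: 16807 multiplications (7^5, after padding to 32x32). Strassen reduces 8 recursive multiplications to 7 at each level.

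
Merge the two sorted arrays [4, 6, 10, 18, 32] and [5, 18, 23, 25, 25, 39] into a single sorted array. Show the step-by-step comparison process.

Merging process:

Compare 4 vs 5: take 4 from left. Merged: [4]
Compare 6 vs 5: take 5 from right. Merged: [4, 5]
Compare 6 vs 18: take 6 from left. Merged: [4, 5, 6]
Compare 10 vs 18: take 10 from left. Merged: [4, 5, 6, 10]
Compare 18 vs 18: take 18 from left. Merged: [4, 5, 6, 10, 18]
Compare 32 vs 18: take 18 from right. Merged: [4, 5, 6, 10, 18, 18]
Compare 32 vs 23: take 23 from right. Merged: [4, 5, 6, 10, 18, 18, 23]
Compare 32 vs 25: take 25 from right. Merged: [4, 5, 6, 10, 18, 18, 23, 25]
Compare 32 vs 25: take 25 from right. Merged: [4, 5, 6, 10, 18, 18, 23, 25, 25]
Compare 32 vs 39: take 32 from left. Merged: [4, 5, 6, 10, 18, 18, 23, 25, 25, 32]
Append remaining from right: [39]. Merged: [4, 5, 6, 10, 18, 18, 23, 25, 25, 32, 39]

Final merged array: [4, 5, 6, 10, 18, 18, 23, 25, 25, 32, 39]
Total comparisons: 10

The merged array is [4, 5, 6, 10, 18, 18, 23, 25, 25, 32, 39], requiring 10 comparisons. The merge step runs in O(n) time where n is the total number of elements.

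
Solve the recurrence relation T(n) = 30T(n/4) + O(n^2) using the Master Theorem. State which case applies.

Master Theorem for T(n) = 30T(n/4) + O(n^2):

a = 30, b = 4, c = 2
log_b(a) = log_4(30) = 2.4534

Case 1: c = 2 < log_4(30) = 2.4534
T(n) = O(n^(log_4 30))

For T(n) = 30T(n/4) + O(n^2): log_4(30) = 2.4534. This is Case 1 of the Master Theorem (c < log_b(a), work dominated by leaves), giving O(n^(log_4 30)).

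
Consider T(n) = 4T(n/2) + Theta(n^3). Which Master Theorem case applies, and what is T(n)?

Master Theorem for T(n) = 4T(n/2) + O(n^3):

a = 4, b = 2, c = 3
log_b(a) = log_2(4) = 2.0000

Case 3: c = 3 > log_2(4) = 2.0000
T(n) = O(n^3) = O(n^3)

For T(n) = 4T(n/2) + O(n^3): log_2(4) = 2.0000. This is Case 3 of the Master Theorem (c > log_b(a), work dominated by root), giving O(n^3).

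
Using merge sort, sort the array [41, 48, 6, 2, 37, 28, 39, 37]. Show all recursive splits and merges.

Merge sort trace:

Split: [41, 48, 6, 2, 37, 28, 39, 37] -> [41, 48, 6, 2] and [37, 28, 39, 37]
  Split: [41, 48, 6, 2] -> [41, 48] and [6, 2]
    Split: [41, 48] -> [41] and [48]
    Merge: [41] + [48] -> [41, 48]
    Split: [6, 2] -> [6] and [2]
    Merge: [6] + [2] -> [2, 6]
  Merge: [41, 48] + [2, 6] -> [2, 6, 41, 48]
  Split: [37, 28, 39, 37] -> [37, 28] and [39, 37]
    Split: [37, 28] -> [37] and [28]
    Merge: [37] + [28] -> [28, 37]
    Split: [39, 37] -> [39] and [37]
    Merge: [39] + [37] -> [37, 39]
  Merge: [28, 37] + [37, 39] -> [28, 37, 37, 39]
Merge: [2, 6, 41, 48] + [28, 37, 37, 39] -> [2, 6, 28, 37, 37, 39, 41, 48]

Final sorted array: [2, 6, 28, 37, 37, 39, 41, 48]

The merge sort proceeds by recursively splitting the array and merging sorted halves.
After all merges, the sorted array is [2, 6, 28, 37, 37, 39, 41, 48].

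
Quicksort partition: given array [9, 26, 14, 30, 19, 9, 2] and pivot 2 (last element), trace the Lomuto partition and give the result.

Lomuto partition with pivot = 2:

Initial array: [9, 26, 14, 30, 19, 9, 2]

arr[0]=9 > 2: no swap
arr[1]=26 > 2: no swap
arr[2]=14 > 2: no swap
arr[3]=30 > 2: no swap
arr[4]=19 > 2: no swap
arr[5]=9 > 2: no swap

Place pivot at position 0: [2, 26, 14, 30, 19, 9, 9]
Pivot position: 0

After partitioning with pivot 2, the array becomes [2, 26, 14, 30, 19, 9, 9]. The pivot is placed at index 0. All elements to the left of the pivot are <= 2, and all elements to the right are > 2.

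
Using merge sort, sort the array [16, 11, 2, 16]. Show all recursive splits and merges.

Merge sort trace:

Split: [16, 11, 2, 16] -> [16, 11] and [2, 16]
  Split: [16, 11] -> [16] and [11]
  Merge: [16] + [11] -> [11, 16]
  Split: [2, 16] -> [2] and [16]
  Merge: [2] + [16] -> [2, 16]
Merge: [11, 16] + [2, 16] -> [2, 11, 16, 16]

Final sorted array: [2, 11, 16, 16]

The merge sort proceeds by recursively splitting the array and merging sorted halves.
After all merges, the sorted array is [2, 11, 16, 16].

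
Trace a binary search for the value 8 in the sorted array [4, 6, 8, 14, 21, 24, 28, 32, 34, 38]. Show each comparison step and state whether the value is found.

Binary search for 8 in [4, 6, 8, 14, 21, 24, 28, 32, 34, 38]:

lo=0, hi=9, mid=4, arr[mid]=21 -> 21 > 8, search left half
lo=0, hi=3, mid=1, arr[mid]=6 -> 6 < 8, search right half
lo=2, hi=3, mid=2, arr[mid]=8 -> Found target at index 2!

Binary search finds 8 at index 2 after 3 comparisons. The search repeatedly halves the search space by comparing with the middle element.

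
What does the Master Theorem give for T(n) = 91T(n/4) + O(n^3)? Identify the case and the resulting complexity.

Master Theorem for T(n) = 91T(n/4) + O(n^3):

a = 91, b = 4, c = 3
log_b(a) = log_4(91) = 3.2539

Case 1: c = 3 < log_4(91) = 3.2539
T(n) = O(n^(log_4 91))

For T(n) = 91T(n/4) + O(n^3): log_4(91) = 3.2539. This is Case 1 of the Master Theorem (c < log_b(a), work dominated by leaves), giving O(n^(log_4 91)).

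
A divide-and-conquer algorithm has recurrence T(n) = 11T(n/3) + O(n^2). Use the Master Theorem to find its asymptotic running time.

Master Theorem for T(n) = 11T(n/3) + O(n^2):

a = 11, b = 3, c = 2
log_b(a) = log_3(11) = 2.1827

Case 1: c = 2 < log_3(11) = 2.1827
T(n) = O(n^(log_3 11))

For T(n) = 11T(n/3) + O(n^2): log_3(11) = 2.1827. This is Case 1 of the Master Theorem (c < log_b(a), work dominated by leaves), giving O(n^(log_3 11)).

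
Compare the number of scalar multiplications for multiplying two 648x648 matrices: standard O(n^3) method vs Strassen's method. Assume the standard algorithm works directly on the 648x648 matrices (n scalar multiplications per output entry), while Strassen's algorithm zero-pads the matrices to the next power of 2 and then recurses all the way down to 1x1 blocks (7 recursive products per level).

Matrix multiplication for 648x648 matrices:

Strassen's algorithm requires power-of-2 dimensions. Pad 648x648 to 1024x1024 (next power of 2).

Standard algorithm: 648^3 = 272097792 multiplications
Strassen's algorithm: 7^(log2(1024)) = 7^10 = 282475249 multiplications
Difference: 272097792 - 282475249 = -10377457 (Strassen uses MORE here due to padding overhead — for small or just-over-power-of-2 n, padding can outweigh the per-level savings)

Standard: 272097792 multiplications (648^3). Strassen: 282475249 multiplications (7^10, after padding to 1024x1024). Strassen reduces 8 recursive multiplications to 7 at each level.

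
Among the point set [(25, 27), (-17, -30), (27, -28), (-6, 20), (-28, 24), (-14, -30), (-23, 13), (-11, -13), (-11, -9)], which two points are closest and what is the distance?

Computing all pairwise distances among 9 points:

d((25, 27), (-17, -30)) = 70.8025
d((25, 27), (27, -28)) = 55.0364
d((25, 27), (-6, 20)) = 31.7805
d((25, 27), (-28, 24)) = 53.0848
d((25, 27), (-14, -30)) = 69.0652
d((25, 27), (-23, 13)) = 50.0
d((25, 27), (-11, -13)) = 53.8145
d((25, 27), (-11, -9)) = 50.9117
d((-17, -30), (27, -28)) = 44.0454
d((-17, -30), (-6, 20)) = 51.1957
d((-17, -30), (-28, 24)) = 55.109
d((-17, -30), (-14, -30)) = 3.0 <-- minimum
d((-17, -30), (-23, 13)) = 43.4166
d((-17, -30), (-11, -13)) = 18.0278
d((-17, -30), (-11, -9)) = 21.8403
d((27, -28), (-6, 20)) = 58.2495
d((27, -28), (-28, 24)) = 75.6902
d((27, -28), (-14, -30)) = 41.0488
d((27, -28), (-23, 13)) = 64.6607
d((27, -28), (-11, -13)) = 40.8534
d((27, -28), (-11, -9)) = 42.4853
d((-6, 20), (-28, 24)) = 22.3607
d((-6, 20), (-14, -30)) = 50.636
d((-6, 20), (-23, 13)) = 18.3848
d((-6, 20), (-11, -13)) = 33.3766
d((-6, 20), (-11, -9)) = 29.4279
d((-28, 24), (-14, -30)) = 55.7853
d((-28, 24), (-23, 13)) = 12.083
d((-28, 24), (-11, -13)) = 40.7185
d((-28, 24), (-11, -9)) = 37.1214
d((-14, -30), (-23, 13)) = 43.9318
d((-14, -30), (-11, -13)) = 17.2627
d((-14, -30), (-11, -9)) = 21.2132
d((-23, 13), (-11, -13)) = 28.6356
d((-23, 13), (-11, -9)) = 25.0599
d((-11, -13), (-11, -9)) = 4.0

Closest pair: (-17, -30) and (-14, -30) with distance 3.0

The closest pair is (-17, -30) and (-14, -30) with Euclidean distance 3.0. For 9 points, brute-force pairwise comparison is shown above. For large n, the divide-and-conquer algorithm (sort by x, recurse on halves, check the dividing strip) achieves O(n log n).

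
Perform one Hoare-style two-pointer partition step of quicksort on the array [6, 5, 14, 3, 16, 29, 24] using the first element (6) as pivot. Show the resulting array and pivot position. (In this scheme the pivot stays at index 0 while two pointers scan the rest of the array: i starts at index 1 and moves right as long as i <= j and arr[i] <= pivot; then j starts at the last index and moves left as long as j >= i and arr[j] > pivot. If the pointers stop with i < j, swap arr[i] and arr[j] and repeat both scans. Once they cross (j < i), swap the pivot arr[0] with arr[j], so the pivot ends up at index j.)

Hoare-style two-pointer partition with pivot = 6:

Initial array: [6, 5, 14, 3, 16, 29, 24]

Pointers start at i = 1, j = 6.
i stops at index 2 (arr[2]=14 > 6), j stops at index 3 (arr[3]=3 <= 6): swap arr[2] and arr[3], array becomes [6, 5, 3, 14, 16, 29, 24]
i ends at 3, j ends at 2: the pointers have crossed (j < i), so scanning stops.

Swap pivot arr[0] with arr[2] to place pivot at position 2: [3, 5, 6, 14, 16, 29, 24]
Pivot position: 2

After partitioning with pivot 6, the array becomes [3, 5, 6, 14, 16, 29, 24]. The pivot is placed at index 2. All elements to the left of the pivot are <= 6, and all elements to the right are > 6.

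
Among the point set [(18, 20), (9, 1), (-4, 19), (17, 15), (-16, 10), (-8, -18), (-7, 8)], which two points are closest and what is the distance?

Computing all pairwise distances among 7 points:

d((18, 20), (9, 1)) = 21.0238
d((18, 20), (-4, 19)) = 22.0227
d((18, 20), (17, 15)) = 5.099 <-- minimum
d((18, 20), (-16, 10)) = 35.4401
d((18, 20), (-8, -18)) = 46.0435
d((18, 20), (-7, 8)) = 27.7308
d((9, 1), (-4, 19)) = 22.2036
d((9, 1), (17, 15)) = 16.1245
d((9, 1), (-16, 10)) = 26.5707
d((9, 1), (-8, -18)) = 25.4951
d((9, 1), (-7, 8)) = 17.4642
d((-4, 19), (17, 15)) = 21.3776
d((-4, 19), (-16, 10)) = 15.0
d((-4, 19), (-8, -18)) = 37.2156
d((-4, 19), (-7, 8)) = 11.4018
d((17, 15), (-16, 10)) = 33.3766
d((17, 15), (-8, -18)) = 41.4005
d((17, 15), (-7, 8)) = 25.0
d((-16, 10), (-8, -18)) = 29.1204
d((-16, 10), (-7, 8)) = 9.2195
d((-8, -18), (-7, 8)) = 26.0192

Closest pair: (18, 20) and (17, 15) with distance 5.099

The closest pair is (18, 20) and (17, 15) with Euclidean distance 5.099. For 7 points, brute-force pairwise comparison is shown above. For large n, the divide-and-conquer algorithm (sort by x, recurse on halves, check the dividing strip) achieves O(n log n).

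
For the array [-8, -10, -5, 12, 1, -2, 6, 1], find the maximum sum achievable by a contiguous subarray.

Using Kadane's algorithm on [-8, -10, -5, 12, 1, -2, 6, 1]:

Scanning through the array:
Position 1 (value -10): max_ending_here = -10, max_so_far = -8
Position 2 (value -5): max_ending_here = -5, max_so_far = -5
Position 3 (value 12): max_ending_here = 12, max_so_far = 12
Position 4 (value 1): max_ending_here = 13, max_so_far = 13
Position 5 (value -2): max_ending_here = 11, max_so_far = 13
Position 6 (value 6): max_ending_here = 17, max_so_far = 17
Position 7 (value 1): max_ending_here = 18, max_so_far = 18

Maximum subarray: [12, 1, -2, 6, 1]
Maximum sum: 18

The maximum subarray is [12, 1, -2, 6, 1] with sum 18. This subarray runs from index 3 to index 7.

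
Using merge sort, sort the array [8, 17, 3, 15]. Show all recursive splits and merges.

Merge sort trace:

Split: [8, 17, 3, 15] -> [8, 17] and [3, 15]
  Split: [8, 17] -> [8] and [17]
  Merge: [8] + [17] -> [8, 17]
  Split: [3, 15] -> [3] and [15]
  Merge: [3] + [15] -> [3, 15]
Merge: [8, 17] + [3, 15] -> [3, 8, 15, 17]

Final sorted array: [3, 8, 15, 17]

The merge sort proceeds by recursively splitting the array and merging sorted halves.
After all merges, the sorted array is [3, 8, 15, 17].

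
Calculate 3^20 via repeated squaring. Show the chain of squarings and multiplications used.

Computing 3^20 by squaring (build up from 3^1; each line after the first costs one multiplication):

3^1 = 3
3^2 = (3^1)^2 = 3^2 = 9
3^4 = (3^2)^2 = 9^2 = 81
3^5 = 3 * 3^4 = 3 * 81 = 243
3^10 = (3^5)^2 = 243^2 = 59049
3^20 = (3^10)^2 = 59049^2 = 3486784401

Result: 3486784401
Multiplications needed: 5 (5 lines after 3^1)

3^20 = 3486784401. Using exponentiation by squaring, this requires 5 multiplications. The key idea: if the exponent is even, square the half-power; if odd, multiply by the base once.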